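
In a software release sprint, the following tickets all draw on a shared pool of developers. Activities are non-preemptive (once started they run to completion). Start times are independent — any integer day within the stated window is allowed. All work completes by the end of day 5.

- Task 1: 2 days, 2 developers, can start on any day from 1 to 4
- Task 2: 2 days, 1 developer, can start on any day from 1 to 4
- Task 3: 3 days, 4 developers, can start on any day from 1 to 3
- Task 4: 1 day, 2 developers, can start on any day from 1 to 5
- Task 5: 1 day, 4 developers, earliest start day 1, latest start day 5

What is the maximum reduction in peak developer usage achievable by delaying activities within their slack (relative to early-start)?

7

Early-start peak: d1:13  d2:7  d3:4  d4:0  d5:0 ⇒ 13.
Leveled (Task 1@1, Task 2@2, Task 3@3, Task 4@2, Task 5@1): d1:6  d2:5  d3:5  d4:4  d5:4 ⇒ 6.
Reduction 13 − 6 = 7.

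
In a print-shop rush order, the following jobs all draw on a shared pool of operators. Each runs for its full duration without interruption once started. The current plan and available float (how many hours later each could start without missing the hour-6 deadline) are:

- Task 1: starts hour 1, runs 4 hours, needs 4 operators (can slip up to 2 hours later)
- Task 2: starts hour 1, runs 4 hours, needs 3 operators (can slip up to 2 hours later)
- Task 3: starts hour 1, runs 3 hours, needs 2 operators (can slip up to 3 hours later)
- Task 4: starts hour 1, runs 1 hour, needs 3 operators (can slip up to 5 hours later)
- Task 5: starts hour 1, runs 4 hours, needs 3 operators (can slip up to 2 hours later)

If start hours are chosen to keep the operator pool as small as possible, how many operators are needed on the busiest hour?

Early-start (Task 1@1, Task 2@1, Task 3@1, Task 4@1, Task 5@1) gives peak 15: h1:15  h2:12  h3:12  h4:10  h5:0  h6:0.
Shift Task 5→2.
Schedule Task 1@1, Task 2@1, Task 3@1, Task 4@1, Task 5@2: h1:12  h2:12  h3:12  h4:10  h5:3  h6:0 — peak 12.

12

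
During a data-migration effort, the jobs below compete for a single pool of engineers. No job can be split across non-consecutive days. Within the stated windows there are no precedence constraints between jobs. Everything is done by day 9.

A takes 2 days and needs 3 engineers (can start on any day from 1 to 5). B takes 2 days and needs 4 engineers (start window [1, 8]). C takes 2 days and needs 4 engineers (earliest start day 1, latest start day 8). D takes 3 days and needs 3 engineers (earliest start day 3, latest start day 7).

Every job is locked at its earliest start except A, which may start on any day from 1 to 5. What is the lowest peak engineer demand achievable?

8

A@1: d1:11  d2:11  d3:3  d4:3  d5:3  d6:0  d7:0  d8:0  d9:0 → peak 11
A@2: d1:8  d2:11  d3:6  d4:3  d5:3  d6:0  d7:0  d8:0  d9:0 → peak 11
A@3: d1:8  d2:8  d3:6  d4:6  d5:3  d6:0  d7:0  d8:0  d9:0 → peak 8
A@4: d1:8  d2:8  d3:3  d4:6  d5:6  d6:0  d7:0  d8:0  d9:0 → peak 8
A@5: d1:8  d2:8  d3:3  d4:3  d5:6  d6:3  d7:0  d8:0  d9:0 → peak 8
Best is A@3, peak 8.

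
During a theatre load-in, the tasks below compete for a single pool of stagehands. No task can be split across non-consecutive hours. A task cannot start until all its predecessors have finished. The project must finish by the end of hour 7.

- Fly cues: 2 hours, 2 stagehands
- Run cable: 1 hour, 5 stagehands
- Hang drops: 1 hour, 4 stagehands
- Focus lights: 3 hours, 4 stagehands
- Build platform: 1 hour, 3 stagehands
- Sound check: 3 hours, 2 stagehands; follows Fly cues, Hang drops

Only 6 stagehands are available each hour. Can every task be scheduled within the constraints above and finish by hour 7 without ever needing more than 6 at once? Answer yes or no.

yes

Schedule Fly cues@1, Run cable@3, Hang drops@1, Focus lights@4, Build platform@2, Sound check@4: h1:6  h2:5  h3:5  h4:6  h5:6  h6:6  h7:0 — peak 6 ≤ 6.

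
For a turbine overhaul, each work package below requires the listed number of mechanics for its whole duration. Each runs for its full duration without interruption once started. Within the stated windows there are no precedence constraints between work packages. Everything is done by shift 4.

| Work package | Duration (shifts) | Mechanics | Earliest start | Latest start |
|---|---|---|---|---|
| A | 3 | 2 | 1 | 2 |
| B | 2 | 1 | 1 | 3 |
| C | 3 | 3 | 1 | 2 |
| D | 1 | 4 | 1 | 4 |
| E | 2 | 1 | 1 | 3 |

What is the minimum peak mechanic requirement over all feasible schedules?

Early-start (A@1, B@1, C@1, D@1, E@1) gives peak 11: s1:11  s2:7  s3:5  s4:0.
Shift D→4, E→3.
Schedule A@1, B@1, C@1, D@4, E@3: s1:6  s2:6  s3:6  s4:5 — peak 6.
Total mechanic-shifts = 23 over 4 shifts ⇒ peak ≥ ⌈23/4⌉ = 6, so 6 is optimal.

6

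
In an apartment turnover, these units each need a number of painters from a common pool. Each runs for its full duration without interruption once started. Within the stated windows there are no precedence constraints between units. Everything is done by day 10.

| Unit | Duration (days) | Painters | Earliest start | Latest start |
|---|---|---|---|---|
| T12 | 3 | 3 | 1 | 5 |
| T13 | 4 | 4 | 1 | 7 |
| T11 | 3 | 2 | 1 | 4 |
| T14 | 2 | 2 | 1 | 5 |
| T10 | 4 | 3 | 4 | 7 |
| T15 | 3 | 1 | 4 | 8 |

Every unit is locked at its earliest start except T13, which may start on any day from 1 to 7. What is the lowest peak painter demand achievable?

7

T13@1: d1:11  d2:11  d3:9  d4:8  d5:4  d6:4  d7:3  d8:0  d9:0  d10:0 → peak 11
T13@2: d1:7  d2:11  d3:9  d4:8  d5:8  d6:4  d7:3  d8:0  d9:0  d10:0 → peak 11
T13@3: d1:7  d2:7  d3:9  d4:8  d5:8  d6:8  d7:3  d8:0  d9:0  d10:0 → peak 9
T13@4: d1:7  d2:7  d3:5  d4:8  d5:8  d6:8  d7:7  d8:0  d9:0  d10:0 → peak 8
T13@5: d1:7  d2:7  d3:5  d4:4  d5:8  d6:8  d7:7  d8:4  d9:0  d10:0 → peak 8
T13@6: d1:7  d2:7  d3:5  d4:4  d5:4  d6:8  d7:7  d8:4  d9:4  d10:0 → peak 8
T13@7: d1:7  d2:7  d3:5  d4:4  d5:4  d6:4  d7:7  d8:4  d9:4  d10:4 → peak 7
Best is T13@7, peak 7.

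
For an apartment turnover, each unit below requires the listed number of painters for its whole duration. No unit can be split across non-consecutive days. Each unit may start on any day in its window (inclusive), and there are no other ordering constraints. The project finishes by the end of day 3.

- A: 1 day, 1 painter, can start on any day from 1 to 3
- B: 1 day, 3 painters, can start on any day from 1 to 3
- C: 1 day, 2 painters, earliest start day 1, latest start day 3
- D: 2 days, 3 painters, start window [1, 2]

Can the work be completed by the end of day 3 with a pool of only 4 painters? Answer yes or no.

no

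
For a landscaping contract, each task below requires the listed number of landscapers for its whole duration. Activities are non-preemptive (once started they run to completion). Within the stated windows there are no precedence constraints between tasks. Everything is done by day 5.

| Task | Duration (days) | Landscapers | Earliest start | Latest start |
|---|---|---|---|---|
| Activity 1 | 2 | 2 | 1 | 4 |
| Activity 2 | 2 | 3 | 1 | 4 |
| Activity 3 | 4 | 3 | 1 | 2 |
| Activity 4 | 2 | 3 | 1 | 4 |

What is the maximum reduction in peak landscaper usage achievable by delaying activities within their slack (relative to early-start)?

Early-start peak: d1:11  d2:11  d3:3  d4:3  d5:0 ⇒ 11.
Leveled (Activity 1@1, Activity 2@1, Activity 3@1, Activity 4@3): d1:8  d2:8  d3:6  d4:6  d5:0 ⇒ 8.
Reduction 11 − 8 = 3.

3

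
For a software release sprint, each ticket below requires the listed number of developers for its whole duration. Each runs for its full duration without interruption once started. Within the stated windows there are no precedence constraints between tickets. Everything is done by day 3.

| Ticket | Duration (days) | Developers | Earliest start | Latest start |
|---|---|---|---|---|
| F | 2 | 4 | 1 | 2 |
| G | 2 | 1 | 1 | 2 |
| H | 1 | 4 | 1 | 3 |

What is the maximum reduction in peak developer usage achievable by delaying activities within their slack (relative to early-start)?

4

Early-start peak: d1:9  d2:5  d3:0 ⇒ 9.
Leveled (F@1, G@1, H@3): d1:5  d2:5  d3:4 ⇒ 5.
Reduction 9 − 5 = 4.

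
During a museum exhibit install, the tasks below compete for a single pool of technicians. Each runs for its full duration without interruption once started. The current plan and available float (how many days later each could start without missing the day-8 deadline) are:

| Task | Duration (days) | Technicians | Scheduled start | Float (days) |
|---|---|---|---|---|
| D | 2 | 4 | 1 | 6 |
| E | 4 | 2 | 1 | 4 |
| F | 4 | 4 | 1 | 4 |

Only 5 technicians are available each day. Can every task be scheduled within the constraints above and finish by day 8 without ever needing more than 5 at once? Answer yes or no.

The minimum achievable peak is 6; 5 < 6, so no feasible schedule stays within the cap.

no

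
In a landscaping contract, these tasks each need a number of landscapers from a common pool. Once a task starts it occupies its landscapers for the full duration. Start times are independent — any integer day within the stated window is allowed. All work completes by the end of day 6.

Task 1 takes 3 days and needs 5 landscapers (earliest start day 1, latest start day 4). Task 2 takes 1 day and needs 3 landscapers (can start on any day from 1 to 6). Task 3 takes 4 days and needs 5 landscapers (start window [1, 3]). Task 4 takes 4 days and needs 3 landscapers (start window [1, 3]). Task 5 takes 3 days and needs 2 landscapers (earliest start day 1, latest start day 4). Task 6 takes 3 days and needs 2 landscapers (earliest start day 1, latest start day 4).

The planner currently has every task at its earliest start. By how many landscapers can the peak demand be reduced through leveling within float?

7

Early-start peak: d1:20  d2:17  d3:17  d4:8  d5:0  d6:0 ⇒ 20.
Leveled (Task 1@1, Task 2@1, Task 3@1, Task 4@2, Task 5@4, Task 6@4): d1:13  d2:13  d3:13  d4:12  d5:7  d6:4 ⇒ 13.
Reduction 20 − 13 = 7.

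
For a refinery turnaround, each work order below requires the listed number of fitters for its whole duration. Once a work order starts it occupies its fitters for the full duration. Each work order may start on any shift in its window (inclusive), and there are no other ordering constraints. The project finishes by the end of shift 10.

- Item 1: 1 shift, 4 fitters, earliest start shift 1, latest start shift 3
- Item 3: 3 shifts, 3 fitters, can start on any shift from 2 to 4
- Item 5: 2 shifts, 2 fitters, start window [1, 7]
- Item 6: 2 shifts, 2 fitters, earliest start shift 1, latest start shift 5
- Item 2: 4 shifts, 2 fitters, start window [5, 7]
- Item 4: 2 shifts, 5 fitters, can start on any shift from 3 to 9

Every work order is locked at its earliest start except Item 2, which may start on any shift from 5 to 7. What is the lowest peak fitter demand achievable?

8

Item 2@5: s1:8  s2:7  s3:8  s4:8  s5:2  s6:2  s7:2  s8:2  s9:0  s10:0 → peak 8
Item 2@6: s1:8  s2:7  s3:8  s4:8  s5:0  s6:2  s7:2  s8:2  s9:2  s10:0 → peak 8
Item 2@7: s1:8  s2:7  s3:8  s4:8  s5:0  s6:0  s7:2  s8:2  s9:2  s10:2 → peak 8
Best is Item 2@5, peak 8.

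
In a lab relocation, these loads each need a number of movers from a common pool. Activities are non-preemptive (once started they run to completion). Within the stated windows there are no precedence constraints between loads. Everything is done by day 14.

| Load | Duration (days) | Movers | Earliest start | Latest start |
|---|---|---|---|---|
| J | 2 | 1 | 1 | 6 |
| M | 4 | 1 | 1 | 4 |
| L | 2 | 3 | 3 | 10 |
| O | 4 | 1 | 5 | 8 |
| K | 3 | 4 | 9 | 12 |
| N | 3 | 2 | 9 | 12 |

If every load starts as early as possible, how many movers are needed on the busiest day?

6

Early-start schedule: J@1, M@1, L@3, O@5, K@9, N@9.
Load per day: day 1: 2, day 2: 2, day 3: 4, day 4: 4, day 5: 1, day 6: 1, day 7: 1, day 8: 1, day 9: 6, day 10: 6, day 11: 6, day 12: 0, day 13: 0, day 14: 0.
Peak is 6.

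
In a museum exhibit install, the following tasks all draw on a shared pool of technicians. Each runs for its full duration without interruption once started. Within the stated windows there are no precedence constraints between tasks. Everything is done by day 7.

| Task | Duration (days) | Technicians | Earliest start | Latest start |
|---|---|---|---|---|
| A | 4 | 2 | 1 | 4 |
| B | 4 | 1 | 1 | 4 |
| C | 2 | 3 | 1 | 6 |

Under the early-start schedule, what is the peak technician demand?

Early-start schedule: A@1, B@1, C@1.
Load per day: day 1: 6, day 2: 6, day 3: 3, day 4: 3, day 5: 0, day 6: 0, day 7: 0.
Peak is 6.

6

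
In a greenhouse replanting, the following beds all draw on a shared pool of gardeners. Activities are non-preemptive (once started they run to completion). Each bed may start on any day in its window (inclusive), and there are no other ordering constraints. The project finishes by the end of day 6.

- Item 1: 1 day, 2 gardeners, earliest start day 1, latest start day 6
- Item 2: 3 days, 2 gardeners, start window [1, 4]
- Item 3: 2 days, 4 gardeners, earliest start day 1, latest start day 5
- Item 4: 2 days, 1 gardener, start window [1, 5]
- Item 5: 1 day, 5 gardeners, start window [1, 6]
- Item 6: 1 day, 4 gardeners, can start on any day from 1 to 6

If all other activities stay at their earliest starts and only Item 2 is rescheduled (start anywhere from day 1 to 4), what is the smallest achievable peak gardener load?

Item 2@1: d1:18  d2:7  d3:2  d4:0  d5:0  d6:0 → peak 18
Item 2@2: d1:16  d2:7  d3:2  d4:2  d5:0  d6:0 → peak 16
Item 2@3: d1:16  d2:5  d3:2  d4:2  d5:2  d6:0 → peak 16
Item 2@4: d1:16  d2:5  d3:0  d4:2  d5:2  d6:2 → peak 16
Best is Item 2@2, peak 16.

16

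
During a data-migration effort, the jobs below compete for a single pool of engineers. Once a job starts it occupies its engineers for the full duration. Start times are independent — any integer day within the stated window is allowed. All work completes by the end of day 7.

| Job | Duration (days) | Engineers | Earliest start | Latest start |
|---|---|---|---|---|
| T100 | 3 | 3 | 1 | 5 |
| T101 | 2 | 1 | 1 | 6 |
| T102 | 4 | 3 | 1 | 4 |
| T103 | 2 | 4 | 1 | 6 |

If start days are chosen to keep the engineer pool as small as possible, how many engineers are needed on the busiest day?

6

Early-start (T100@1, T101@1, T102@1, T103@1) gives peak 11: d1:11  d2:11  d3:6  d4:3  d5:0  d6:0  d7:0.
Shift T101→4, T103→5.
Schedule T100@1, T101@4, T102@1, T103@5: d1:6  d2:6  d3:6  d4:4  d5:5  d6:4  d7:0 — peak 6.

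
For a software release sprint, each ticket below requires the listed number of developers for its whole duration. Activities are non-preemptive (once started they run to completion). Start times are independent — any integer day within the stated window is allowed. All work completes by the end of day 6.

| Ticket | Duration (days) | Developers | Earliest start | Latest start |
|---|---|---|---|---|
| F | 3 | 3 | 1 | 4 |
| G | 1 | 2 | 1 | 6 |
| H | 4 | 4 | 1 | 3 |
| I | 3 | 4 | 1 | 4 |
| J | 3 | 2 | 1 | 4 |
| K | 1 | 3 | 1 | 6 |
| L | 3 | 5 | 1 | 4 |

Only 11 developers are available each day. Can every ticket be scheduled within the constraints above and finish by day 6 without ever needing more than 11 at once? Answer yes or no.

yes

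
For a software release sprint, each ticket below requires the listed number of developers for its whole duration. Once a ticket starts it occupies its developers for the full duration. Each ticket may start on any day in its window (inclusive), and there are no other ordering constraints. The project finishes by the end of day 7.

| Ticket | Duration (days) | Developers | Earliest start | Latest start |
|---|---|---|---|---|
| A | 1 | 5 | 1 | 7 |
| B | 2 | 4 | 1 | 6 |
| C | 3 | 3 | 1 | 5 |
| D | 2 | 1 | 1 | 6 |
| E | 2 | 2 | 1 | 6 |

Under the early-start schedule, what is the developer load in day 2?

At early start, day 2 has: B, C, D, E.
Demand: 4 + 3 + 1 + 2 = 10.

10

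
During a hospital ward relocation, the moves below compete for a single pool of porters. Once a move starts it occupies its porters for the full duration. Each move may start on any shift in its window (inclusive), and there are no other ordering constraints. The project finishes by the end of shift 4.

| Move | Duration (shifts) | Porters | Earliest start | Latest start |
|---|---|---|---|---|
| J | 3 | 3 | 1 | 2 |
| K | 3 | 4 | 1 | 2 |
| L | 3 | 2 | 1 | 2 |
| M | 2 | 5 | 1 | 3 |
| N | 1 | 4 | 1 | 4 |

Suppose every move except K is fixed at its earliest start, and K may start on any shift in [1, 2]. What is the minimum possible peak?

K@1: s1:18  s2:14  s3:9  s4:0 → peak 18
K@2: s1:14  s2:14  s3:9  s4:4 → peak 14
Best is K@2, peak 14.

14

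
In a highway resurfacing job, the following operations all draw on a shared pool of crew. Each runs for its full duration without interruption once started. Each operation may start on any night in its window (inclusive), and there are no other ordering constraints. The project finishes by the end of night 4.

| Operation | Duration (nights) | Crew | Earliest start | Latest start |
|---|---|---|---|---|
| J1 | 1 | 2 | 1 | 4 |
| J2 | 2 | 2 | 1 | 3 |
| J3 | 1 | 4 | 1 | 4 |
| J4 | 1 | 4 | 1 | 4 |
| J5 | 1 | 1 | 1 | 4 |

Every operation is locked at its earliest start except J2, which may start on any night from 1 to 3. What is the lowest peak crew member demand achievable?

J2@1: n1:13  n2:2  n3:0  n4:0 → peak 13
J2@2: n1:11  n2:2  n3:2  n4:0 → peak 11
J2@3: n1:11  n2:0  n3:2  n4:2 → peak 11
Best is J2@2, peak 11.

11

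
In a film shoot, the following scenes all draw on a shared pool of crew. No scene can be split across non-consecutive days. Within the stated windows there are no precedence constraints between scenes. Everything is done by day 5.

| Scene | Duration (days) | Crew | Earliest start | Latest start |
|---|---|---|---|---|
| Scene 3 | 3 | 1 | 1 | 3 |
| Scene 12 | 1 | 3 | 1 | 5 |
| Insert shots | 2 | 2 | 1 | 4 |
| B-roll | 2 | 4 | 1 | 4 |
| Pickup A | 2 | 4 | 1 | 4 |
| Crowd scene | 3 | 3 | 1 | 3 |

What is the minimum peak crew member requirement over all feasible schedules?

Early-start (Scene 3@1, Scene 12@1, Insert shots@1, B-roll@1, Pickup A@1, Crowd scene@1) gives peak 17: d1:17  d2:14  d3:4  d4:0  d5:0.
Shift Scene 12→3, Pickup A→4, Crowd scene→3.
Schedule Scene 3@1, Scene 12@3, Insert shots@1, B-roll@1, Pickup A@4, Crowd scene@3: d1:7  d2:7  d3:7  d4:7  d5:7 — peak 7.
Total crew member-days = 35 over 5 days ⇒ peak ≥ ⌈35/5⌉ = 7, so 7 is optimal.

7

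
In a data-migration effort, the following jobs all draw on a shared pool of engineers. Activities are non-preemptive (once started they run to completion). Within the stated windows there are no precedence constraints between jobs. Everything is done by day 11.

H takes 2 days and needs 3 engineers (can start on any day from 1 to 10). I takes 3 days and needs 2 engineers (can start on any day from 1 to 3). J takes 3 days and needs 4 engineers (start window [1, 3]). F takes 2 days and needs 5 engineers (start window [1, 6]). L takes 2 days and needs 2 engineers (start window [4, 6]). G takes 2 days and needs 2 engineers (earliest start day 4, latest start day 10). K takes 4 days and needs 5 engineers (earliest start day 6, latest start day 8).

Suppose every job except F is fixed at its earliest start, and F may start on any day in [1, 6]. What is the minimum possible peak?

F@1: d1:14  d2:14  d3:6  d4:4  d5:4  d6:5  d7:5  d8:5  d9:5  d10:0  d11:0 → peak 14
F@2: d1:9  d2:14  d3:11  d4:4  d5:4  d6:5  d7:5  d8:5  d9:5  d10:0  d11:0 → peak 14
F@3: d1:9  d2:9  d3:11  d4:9  d5:4  d6:5  d7:5  d8:5  d9:5  d10:0  d11:0 → peak 11
F@4: d1:9  d2:9  d3:6  d4:9  d5:9  d6:5  d7:5  d8:5  d9:5  d10:0  d11:0 → peak 9
F@5: d1:9  d2:9  d3:6  d4:4  d5:9  d6:10  d7:5  d8:5  d9:5  d10:0  d11:0 → peak 10
F@6: d1:9  d2:9  d3:6  d4:4  d5:4  d6:10  d7:10  d8:5  d9:5  d10:0  d11:0 → peak 10
Best is F@4, peak 9.

9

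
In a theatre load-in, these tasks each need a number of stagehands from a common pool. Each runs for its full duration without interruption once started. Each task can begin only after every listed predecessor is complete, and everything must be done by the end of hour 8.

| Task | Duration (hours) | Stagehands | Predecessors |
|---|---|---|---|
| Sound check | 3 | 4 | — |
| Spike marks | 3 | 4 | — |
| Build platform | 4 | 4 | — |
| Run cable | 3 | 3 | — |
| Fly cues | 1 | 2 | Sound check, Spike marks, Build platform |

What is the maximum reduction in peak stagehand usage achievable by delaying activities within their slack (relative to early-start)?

Early-start peak: h1:15  h2:15  h3:15  h4:4  h5:2  h6:0  h7:0  h8:0 ⇒ 15.
Leveled (Sound check@1, Spike marks@1, Build platform@4, Run cable@4, Fly cues@8): h1:8  h2:8  h3:8  h4:7  h5:7  h6:7  h7:4  h8:2 ⇒ 8.
Reduction 15 − 8 = 7.

7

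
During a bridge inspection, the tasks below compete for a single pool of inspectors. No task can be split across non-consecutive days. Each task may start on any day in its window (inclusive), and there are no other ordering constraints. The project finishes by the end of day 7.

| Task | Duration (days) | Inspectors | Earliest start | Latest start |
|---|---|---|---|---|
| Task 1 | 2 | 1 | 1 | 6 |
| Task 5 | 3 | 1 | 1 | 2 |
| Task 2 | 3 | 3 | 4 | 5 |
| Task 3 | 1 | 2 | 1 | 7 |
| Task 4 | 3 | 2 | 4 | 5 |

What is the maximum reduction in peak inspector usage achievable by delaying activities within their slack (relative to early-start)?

0

Early-start peak: d1:4  d2:2  d3:1  d4:5  d5:5  d6:5  d7:0 ⇒ 5.
Leveled (Task 1@1, Task 5@1, Task 2@4, Task 3@1, Task 4@4): d1:4  d2:2  d3:1  d4:5  d5:5  d6:5  d7:0 ⇒ 5.
Reduction 5 − 5 = 0.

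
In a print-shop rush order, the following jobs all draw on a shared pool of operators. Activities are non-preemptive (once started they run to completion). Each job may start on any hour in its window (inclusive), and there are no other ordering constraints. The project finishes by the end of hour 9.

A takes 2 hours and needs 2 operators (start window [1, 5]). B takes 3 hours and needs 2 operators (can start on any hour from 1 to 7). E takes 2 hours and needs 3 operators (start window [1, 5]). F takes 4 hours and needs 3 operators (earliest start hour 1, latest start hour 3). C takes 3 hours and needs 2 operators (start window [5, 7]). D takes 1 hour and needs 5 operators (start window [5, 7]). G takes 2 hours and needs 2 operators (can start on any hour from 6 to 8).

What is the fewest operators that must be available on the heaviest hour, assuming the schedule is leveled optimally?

6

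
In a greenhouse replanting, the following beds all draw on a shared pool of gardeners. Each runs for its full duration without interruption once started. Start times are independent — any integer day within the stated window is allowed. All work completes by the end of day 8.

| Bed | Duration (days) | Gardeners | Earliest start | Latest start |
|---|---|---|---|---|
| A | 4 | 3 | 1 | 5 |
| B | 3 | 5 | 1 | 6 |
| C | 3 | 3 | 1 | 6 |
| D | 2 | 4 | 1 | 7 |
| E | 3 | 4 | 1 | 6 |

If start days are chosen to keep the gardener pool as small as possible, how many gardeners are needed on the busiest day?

8

Early-start (A@1, B@1, C@1, D@1, E@1) gives peak 19: d1:19  d2:19  d3:15  d4:3  d5:0  d6:0  d7:0  d8:0.
Shift C→4, D→7, E→5.
Schedule A@1, B@1, C@4, D@7, E@5: d1:8  d2:8  d3:8  d4:6  d5:7  d6:7  d7:8  d8:4 — peak 8.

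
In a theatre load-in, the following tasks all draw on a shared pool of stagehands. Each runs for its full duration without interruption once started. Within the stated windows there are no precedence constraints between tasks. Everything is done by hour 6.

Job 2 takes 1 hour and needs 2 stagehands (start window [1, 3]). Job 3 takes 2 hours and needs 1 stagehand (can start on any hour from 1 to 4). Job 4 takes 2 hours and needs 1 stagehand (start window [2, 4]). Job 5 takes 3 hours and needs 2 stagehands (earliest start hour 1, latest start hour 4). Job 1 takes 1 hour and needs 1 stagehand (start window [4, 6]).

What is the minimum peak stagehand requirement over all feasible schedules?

3

Early-start (Job 2@1, Job 3@1, Job 4@2, Job 5@1, Job 1@4) gives peak 5: h1:5  h2:4  h3:3  h4:1  h5:0  h6:0.
Shift Job 5→3.
Schedule Job 2@1, Job 3@1, Job 4@2, Job 5@3, Job 1@4: h1:3  h2:2  h3:3  h4:3  h5:2  h6:0 — peak 3.
Total stagehand-hours = 13 over 6 hours ⇒ peak ≥ ⌈13/6⌉ = 3, so 3 is optimal.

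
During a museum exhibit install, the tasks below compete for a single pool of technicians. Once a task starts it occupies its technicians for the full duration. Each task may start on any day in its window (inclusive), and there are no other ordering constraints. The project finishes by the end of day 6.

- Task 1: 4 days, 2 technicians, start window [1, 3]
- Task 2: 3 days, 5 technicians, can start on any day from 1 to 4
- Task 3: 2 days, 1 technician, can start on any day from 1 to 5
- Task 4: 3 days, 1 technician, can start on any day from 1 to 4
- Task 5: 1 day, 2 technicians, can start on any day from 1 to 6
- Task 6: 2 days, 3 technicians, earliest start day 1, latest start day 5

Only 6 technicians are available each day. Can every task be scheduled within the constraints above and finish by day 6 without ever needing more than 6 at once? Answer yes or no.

no

The minimum achievable peak is 7; 6 < 7, so no feasible schedule stays within the cap.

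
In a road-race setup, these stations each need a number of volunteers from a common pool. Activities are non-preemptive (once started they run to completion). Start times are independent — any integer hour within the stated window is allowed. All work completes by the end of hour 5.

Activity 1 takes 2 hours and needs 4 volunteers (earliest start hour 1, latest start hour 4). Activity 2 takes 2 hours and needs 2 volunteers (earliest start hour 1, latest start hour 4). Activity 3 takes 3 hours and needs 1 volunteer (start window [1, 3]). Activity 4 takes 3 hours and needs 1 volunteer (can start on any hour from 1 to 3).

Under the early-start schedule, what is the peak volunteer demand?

8

Early-start schedule: Activity 1@1, Activity 2@1, Activity 3@1, Activity 4@1.
Load per hour: hour 1: 8, hour 2: 8, hour 3: 2, hour 4: 0, hour 5: 0.
Peak is 8.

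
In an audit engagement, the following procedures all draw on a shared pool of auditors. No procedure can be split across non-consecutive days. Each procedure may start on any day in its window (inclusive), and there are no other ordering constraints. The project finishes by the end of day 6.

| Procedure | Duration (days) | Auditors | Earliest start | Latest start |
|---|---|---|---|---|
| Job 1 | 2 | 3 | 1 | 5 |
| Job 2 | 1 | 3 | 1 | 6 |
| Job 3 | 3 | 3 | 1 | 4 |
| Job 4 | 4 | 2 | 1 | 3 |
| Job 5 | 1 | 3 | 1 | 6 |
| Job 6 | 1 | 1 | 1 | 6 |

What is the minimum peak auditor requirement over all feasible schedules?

Early-start (Job 1@1, Job 2@1, Job 3@1, Job 4@1, Job 5@1, Job 6@1) gives peak 15: d1:15  d2:8  d3:5  d4:2  d5:0  d6:0.
Shift Job 3→2, Job 4→3, Job 5→5, Job 6→3.
Schedule Job 1@1, Job 2@1, Job 3@2, Job 4@3, Job 5@5, Job 6@3: d1:6  d2:6  d3:6  d4:5  d5:5  d6:2 — peak 6.

6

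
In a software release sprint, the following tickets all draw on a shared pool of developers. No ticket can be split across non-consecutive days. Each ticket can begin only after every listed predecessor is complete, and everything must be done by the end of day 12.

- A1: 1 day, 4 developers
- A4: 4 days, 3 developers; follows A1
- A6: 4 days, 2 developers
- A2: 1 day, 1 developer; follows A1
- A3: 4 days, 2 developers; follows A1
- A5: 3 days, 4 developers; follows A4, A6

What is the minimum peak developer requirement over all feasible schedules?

Early-start (A1@1, A4@2, A6@1, A2@2, A3@2, A5@6) gives peak 8: d1:6  d2:8  d3:7  d4:7  d5:5  d6:4  d7:4  d8:4  d9:0  d10:0  d11:0  d12:0.
Shift A6→6, A3→6, A5→10.
Schedule A1@1, A4@2, A6@6, A2@2, A3@6, A5@10: d1:4  d2:4  d3:3  d4:3  d5:3  d6:4  d7:4  d8:4  d9:4  d10:4  d11:4  d12:4 — peak 4.
Total developer-days = 45 over 12 days ⇒ peak ≥ ⌈45/12⌉ = 4, so 4 is optimal.

4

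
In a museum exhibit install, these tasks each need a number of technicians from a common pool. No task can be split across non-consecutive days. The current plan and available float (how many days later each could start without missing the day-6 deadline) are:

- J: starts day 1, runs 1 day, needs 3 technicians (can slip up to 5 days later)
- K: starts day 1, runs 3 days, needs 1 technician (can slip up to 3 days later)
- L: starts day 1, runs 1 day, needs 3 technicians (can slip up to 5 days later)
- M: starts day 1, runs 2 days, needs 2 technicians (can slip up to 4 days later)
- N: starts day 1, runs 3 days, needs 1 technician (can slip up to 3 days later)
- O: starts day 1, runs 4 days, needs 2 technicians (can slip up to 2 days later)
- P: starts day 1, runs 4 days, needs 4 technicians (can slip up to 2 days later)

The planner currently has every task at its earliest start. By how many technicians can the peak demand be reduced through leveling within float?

9

Early-start peak: d1:16  d2:10  d3:8  d4:6  d5:0  d6:0 ⇒ 16.
Leveled (J@1, K@1, L@2, M@1, N@4, O@3, P@3): d1:6  d2:6  d3:7  d4:7  d5:7  d6:7 ⇒ 7.
Reduction 16 − 7 = 9.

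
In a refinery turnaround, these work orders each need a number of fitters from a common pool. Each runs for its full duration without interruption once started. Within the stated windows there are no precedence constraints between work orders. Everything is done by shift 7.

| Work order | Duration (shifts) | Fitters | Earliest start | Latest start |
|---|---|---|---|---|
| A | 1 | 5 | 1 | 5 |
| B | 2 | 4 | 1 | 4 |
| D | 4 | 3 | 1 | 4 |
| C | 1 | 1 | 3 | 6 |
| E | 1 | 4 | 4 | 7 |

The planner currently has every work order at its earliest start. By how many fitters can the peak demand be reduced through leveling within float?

5

Early-start peak: s1:12  s2:7  s3:4  s4:7  s5:0  s6:0  s7:0 ⇒ 12.
Leveled (A@1, B@2, D@2, C@4, E@5): s1:5  s2:7  s3:7  s4:4  s5:7  s6:0  s7:0 ⇒ 7.
Reduction 12 − 7 = 5.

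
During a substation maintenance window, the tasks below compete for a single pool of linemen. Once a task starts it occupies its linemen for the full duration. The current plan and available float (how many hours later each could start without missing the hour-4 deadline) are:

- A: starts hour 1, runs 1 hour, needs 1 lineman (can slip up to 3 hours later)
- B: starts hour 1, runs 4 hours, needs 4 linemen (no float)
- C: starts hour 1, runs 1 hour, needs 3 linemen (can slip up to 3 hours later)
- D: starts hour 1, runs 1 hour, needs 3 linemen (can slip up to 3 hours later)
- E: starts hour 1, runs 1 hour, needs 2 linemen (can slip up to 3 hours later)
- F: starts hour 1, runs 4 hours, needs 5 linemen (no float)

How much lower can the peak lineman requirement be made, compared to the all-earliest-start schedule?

6

Early-start peak: h1:18  h2:9  h3:9  h4:9 ⇒ 18.
Leveled (A@1, B@1, C@2, D@3, E@1, F@1): h1:12  h2:12  h3:12  h4:9 ⇒ 12.
Reduction 18 − 12 = 6.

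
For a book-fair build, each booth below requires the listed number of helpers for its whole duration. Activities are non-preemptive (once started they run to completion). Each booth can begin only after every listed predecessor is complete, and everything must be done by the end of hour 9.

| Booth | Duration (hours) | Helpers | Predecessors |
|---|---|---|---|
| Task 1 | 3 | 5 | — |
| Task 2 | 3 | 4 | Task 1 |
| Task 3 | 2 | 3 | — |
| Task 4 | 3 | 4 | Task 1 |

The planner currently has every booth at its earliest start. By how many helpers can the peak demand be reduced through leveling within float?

1

Early-start peak: h1:8  h2:8  h3:5  h4:8  h5:8  h6:8  h7:0  h8:0  h9:0 ⇒ 8.
Leveled (Task 1@1, Task 2@4, Task 3@4, Task 4@7): h1:5  h2:5  h3:5  h4:7  h5:7  h6:4  h7:4  h8:4  h9:4 ⇒ 7.
Reduction 8 − 7 = 1.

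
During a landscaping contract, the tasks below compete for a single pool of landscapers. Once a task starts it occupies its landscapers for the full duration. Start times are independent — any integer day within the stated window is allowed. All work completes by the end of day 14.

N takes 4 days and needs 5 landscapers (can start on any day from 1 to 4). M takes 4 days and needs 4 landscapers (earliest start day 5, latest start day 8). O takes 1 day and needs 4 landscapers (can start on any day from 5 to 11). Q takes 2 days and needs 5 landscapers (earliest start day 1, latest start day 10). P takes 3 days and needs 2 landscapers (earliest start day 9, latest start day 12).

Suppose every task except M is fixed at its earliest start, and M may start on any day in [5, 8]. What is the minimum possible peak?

10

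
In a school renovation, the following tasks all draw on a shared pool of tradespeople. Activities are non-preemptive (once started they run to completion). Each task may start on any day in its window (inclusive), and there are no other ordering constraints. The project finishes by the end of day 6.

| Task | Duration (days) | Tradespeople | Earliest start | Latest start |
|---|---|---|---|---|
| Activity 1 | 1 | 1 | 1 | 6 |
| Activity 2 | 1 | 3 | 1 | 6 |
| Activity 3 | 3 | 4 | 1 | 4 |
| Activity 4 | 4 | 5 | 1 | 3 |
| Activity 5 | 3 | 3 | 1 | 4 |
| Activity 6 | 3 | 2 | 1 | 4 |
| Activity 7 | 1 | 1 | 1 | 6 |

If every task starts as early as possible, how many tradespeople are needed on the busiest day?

19

Early-start schedule: Activity 1@1, Activity 2@1, Activity 3@1, Activity 4@1, Activity 5@1, Activity 6@1, Activity 7@1.
Load per day: day 1: 19, day 2: 14, day 3: 14, day 4: 5, day 5: 0, day 6: 0.
Peak is 19.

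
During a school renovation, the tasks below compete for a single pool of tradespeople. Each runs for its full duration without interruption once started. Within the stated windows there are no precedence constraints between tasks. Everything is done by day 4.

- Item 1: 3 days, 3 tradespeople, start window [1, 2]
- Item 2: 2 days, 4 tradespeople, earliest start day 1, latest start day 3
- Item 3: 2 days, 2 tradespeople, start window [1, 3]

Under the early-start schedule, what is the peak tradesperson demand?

9

Early-start schedule: Item 1@1, Item 2@1, Item 3@1.
Load per day: day 1: 9, day 2: 9, day 3: 3, day 4: 0.
Peak is 9.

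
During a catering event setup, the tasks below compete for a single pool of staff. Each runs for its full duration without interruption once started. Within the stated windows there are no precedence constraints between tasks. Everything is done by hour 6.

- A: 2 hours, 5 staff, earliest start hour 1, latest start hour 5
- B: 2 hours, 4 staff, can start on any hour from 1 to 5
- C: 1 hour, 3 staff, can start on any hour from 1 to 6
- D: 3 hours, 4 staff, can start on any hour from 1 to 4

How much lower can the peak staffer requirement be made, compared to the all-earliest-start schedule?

8

Early-start peak: h1:16  h2:13  h3:4  h4:0  h5:0  h6:0 ⇒ 16.
Leveled (A@1, B@3, C@1, D@3): h1:8  h2:5  h3:8  h4:8  h5:4  h6:0 ⇒ 8.
Reduction 16 − 8 = 8.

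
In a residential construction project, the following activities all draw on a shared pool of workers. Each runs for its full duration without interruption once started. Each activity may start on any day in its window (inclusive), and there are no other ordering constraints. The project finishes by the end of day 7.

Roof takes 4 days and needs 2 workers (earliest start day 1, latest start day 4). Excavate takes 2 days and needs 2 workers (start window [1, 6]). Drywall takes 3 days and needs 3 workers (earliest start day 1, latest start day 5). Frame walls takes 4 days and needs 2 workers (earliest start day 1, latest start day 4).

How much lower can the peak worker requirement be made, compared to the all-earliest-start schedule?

4

Early-start peak: d1:9  d2:9  d3:7  d4:4  d5:0  d6:0  d7:0 ⇒ 9.
Leveled (Roof@1, Excavate@1, Drywall@5, Frame walls@3): d1:4  d2:4  d3:4  d4:4  d5:5  d6:5  d7:3 ⇒ 5.
Reduction 9 − 5 = 4.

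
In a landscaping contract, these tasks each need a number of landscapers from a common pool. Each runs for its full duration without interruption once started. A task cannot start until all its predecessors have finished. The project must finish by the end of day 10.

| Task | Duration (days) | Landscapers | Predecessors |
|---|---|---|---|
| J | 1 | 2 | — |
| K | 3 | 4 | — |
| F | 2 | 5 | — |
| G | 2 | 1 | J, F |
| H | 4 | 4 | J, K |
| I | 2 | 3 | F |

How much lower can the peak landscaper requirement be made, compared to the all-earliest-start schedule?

Early-start peak: d1:11  d2:9  d3:8  d4:8  d5:4  d6:4  d7:4  d8:0  d9:0  d10:0 ⇒ 11.
Leveled (J@1, K@1, F@4, G@6, H@6, I@8): d1:6  d2:4  d3:4  d4:5  d5:5  d6:5  d7:5  d8:7  d9:7  d10:0 ⇒ 7.
Reduction 11 − 7 = 4.

4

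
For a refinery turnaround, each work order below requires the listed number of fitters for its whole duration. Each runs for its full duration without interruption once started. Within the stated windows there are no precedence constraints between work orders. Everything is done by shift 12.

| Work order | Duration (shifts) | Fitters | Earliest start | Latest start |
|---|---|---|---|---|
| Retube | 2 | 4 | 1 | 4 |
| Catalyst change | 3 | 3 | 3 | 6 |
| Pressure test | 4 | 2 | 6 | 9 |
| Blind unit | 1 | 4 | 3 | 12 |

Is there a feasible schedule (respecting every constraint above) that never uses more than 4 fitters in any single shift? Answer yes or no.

Schedule Retube@1, Catalyst change@3, Pressure test@6, Blind unit@10: s1:4  s2:4  s3:3  s4:3  s5:3  s6:2  s7:2  s8:2  s9:2  s10:4  s11:0  s12:0 — peak 4 ≤ 4.

yes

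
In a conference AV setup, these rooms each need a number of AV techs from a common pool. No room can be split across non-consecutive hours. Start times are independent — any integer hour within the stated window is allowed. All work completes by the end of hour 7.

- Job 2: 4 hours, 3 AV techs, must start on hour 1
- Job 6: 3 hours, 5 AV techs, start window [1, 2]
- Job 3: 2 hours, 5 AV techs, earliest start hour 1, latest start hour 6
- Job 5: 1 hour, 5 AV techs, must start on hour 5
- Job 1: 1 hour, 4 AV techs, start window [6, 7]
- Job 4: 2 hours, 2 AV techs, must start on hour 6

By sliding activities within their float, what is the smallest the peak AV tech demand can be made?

10

Early-start (Job 2@1, Job 6@1, Job 3@1, Job 5@5, Job 1@6, Job 4@6) gives peak 13: h1:13  h2:13  h3:8  h4:3  h5:5  h6:6  h7:2.
Shift Job 3→4.
Schedule Job 2@1, Job 6@1, Job 3@4, Job 5@5, Job 1@6, Job 4@6: h1:8  h2:8  h3:8  h4:8  h5:10  h6:6  h7:2 — peak 10.
No arrangement of the 24 feasible schedules does better.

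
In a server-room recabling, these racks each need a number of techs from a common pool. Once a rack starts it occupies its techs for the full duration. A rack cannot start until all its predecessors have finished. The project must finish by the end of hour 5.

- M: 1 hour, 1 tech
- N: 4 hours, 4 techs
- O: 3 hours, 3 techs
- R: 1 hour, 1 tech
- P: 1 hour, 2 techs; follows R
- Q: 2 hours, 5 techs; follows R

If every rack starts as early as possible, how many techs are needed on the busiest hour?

14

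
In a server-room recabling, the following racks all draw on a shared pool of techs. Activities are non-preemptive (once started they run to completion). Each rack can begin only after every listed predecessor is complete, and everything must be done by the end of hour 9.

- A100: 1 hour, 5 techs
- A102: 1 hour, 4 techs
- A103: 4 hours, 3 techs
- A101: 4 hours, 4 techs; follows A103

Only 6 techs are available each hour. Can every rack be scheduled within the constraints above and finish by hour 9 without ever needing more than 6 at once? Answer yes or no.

no

The minimum achievable peak is 7; 6 < 7, so no feasible schedule stays within the cap.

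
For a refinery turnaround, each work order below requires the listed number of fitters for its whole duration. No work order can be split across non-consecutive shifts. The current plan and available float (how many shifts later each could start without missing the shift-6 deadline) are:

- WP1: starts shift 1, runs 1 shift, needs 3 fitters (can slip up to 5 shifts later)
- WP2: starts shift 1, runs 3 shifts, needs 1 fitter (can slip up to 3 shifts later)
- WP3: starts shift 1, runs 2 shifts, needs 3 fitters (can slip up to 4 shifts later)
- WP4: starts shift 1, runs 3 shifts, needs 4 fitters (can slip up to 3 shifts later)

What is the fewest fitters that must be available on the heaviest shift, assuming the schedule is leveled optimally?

Early-start (WP1@1, WP2@1, WP3@1, WP4@1) gives peak 11: s1:11  s2:8  s3:5  s4:0  s5:0  s6:0.
Shift WP3→2, WP4→4.
Schedule WP1@1, WP2@1, WP3@2, WP4@4: s1:4  s2:4  s3:4  s4:4  s5:4  s6:4 — peak 4.
Total fitter-shifts = 24 over 6 shifts ⇒ peak ≥ ⌈24/6⌉ = 4, so 4 is optimal.

4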